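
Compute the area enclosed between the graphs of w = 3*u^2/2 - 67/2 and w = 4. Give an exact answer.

Set the curves equal: 3*u^2/2 - 67/2 = 4, so 3*u^2/2 - 75/2 = 0, which factors as 3*(u - 5)*(u + 5)/2 = 0. The curves meet at u = -5, 5.
On [-5, 5], w = 4 is on top; that piece has area ∫[-5,5] (-(3*u^2/2 - 75/2)) du = 250.

250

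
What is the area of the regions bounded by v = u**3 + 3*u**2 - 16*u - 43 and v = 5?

517/2

Set the curves equal: u**3 + 3*u**2 - 16*u - 43 = 5, so u**3 + 3*u**2 - 16*u - 48 = 0, which factors as (u - 4)*(u + 3)*(u + 4) = 0. The curves meet at u = -4, -3, 4.
On [-4, -3], v = u**3 + 3*u**2 - 16*u - 43 is on top; that piece has area ∫[-4,-3] (u**3 + 3*u**2 - 16*u - 48) du = 5/4.
On [-3, 4], v = 5 is on top; that piece has area ∫[-3,4] (-(u**3 + 3*u**2 - 16*u - 48)) du = 1029/4.
Total enclosed area = 5/4 + 1029/4 = 517/2.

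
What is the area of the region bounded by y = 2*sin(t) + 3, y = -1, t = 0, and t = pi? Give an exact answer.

4 + 4*pi

On [0, pi], (2*sin(t) + 3) - (-1) = 2*sin(t) + 4 is ≥ 0 throughout, so the area is a single integral of |2*sin(t) + 4|.
∫[0,pi] (2*sin(t) + 4) dt = 4 + 4*pi.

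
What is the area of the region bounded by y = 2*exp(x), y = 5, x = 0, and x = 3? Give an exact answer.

-23 - 10*log(2) + 10*log(5) + 2*exp(3)

The difference (2*exp(x)) - (5) = 2*exp(x) - 5 changes sign at x = log(5/2) inside [0, 3], so split the integral there.
∫[0,log(5/2)] (2*exp(x) - 5) dx = log(32/3125) + 3; the area of that piece is -3 + log(3125/32).
∫[log(5/2),3] (2*exp(x) - 5) dx = -20 - 5*log(2) + 5*log(5) + 2*exp(3).
Total area = (-3 + log(3125/32)) + (-20 - 5*log(2) + 5*log(5) + 2*exp(3)) = -23 - 10*log(2) + 10*log(5) + 2*exp(3).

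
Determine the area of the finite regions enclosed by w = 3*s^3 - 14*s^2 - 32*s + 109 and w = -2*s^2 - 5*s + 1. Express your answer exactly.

Set the curves equal: 3*s^3 - 14*s^2 - 32*s + 109 = -2*s^2 - 5*s + 1, so 3*s^3 - 12*s^2 - 27*s + 108 = 0, which factors as 3*(s - 4)*(s - 3)*(s + 3) = 0. The curves meet at s = -3, 3, 4.
On [-3, 3], w = 3*s^3 - 14*s^2 - 32*s + 109 is on top; that piece has area ∫[-3,3] (3*s^3 - 12*s^2 - 27*s + 108) ds = 432.
On [3, 4], w = -2*s^2 - 5*s + 1 is on top; that piece has area ∫[3,4] (-(3*s^3 - 12*s^2 - 27*s + 108)) ds = 13/4.
Total enclosed area = 432 + 13/4 = 1741/4.

1741/4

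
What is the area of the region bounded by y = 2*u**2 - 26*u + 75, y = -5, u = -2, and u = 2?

On [-2, 2], (2*u**2 - 26*u + 75) - (-5) = 2*u**2 - 26*u + 80 is ≥ 0 throughout, so the area is a single integral of |2*u**2 - 26*u + 80|.
∫[-2,2] (2*u**2 - 26*u + 80) du = 992/3.

992/3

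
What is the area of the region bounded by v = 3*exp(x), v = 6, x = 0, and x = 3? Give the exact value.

The difference (3*exp(x)) - (6) = 3*exp(x) - 6 changes sign at x = log(2) inside [0, 3], so split the integral there.
∫[0,log(2)] (3*exp(x) - 6) dx = 3 - log(64); the area of that piece is -3 + log(64).
∫[log(2),3] (3*exp(x) - 6) dx = -24 + 6*log(2) + 3*exp(3).
Total area = (-3 + log(64)) + (-24 + 6*log(2) + 3*exp(3)) = -27 + 12*log(2) + 3*exp(3).

-27 + 12*log(2) + 3*exp(3)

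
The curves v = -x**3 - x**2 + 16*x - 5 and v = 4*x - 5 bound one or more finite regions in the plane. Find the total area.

937/12

Set the curves equal: -x**3 - x**2 + 16*x - 5 = 4*x - 5, so -x**3 - x**2 + 12*x = 0, which factors as -x*(x - 3)*(x + 4) = 0. The curves meet at x = -4, 0, 3.
On [-4, 0], v = 4*x - 5 is on top; that piece has area ∫[-4,0] (-(-x**3 - x**2 + 12*x)) dx = 160/3.
On [0, 3], v = -x**3 - x**2 + 16*x - 5 is on top; that piece has area ∫[0,3] (-x**3 - x**2 + 12*x) dx = 99/4.
Total enclosed area = 160/3 + 99/4 = 937/12.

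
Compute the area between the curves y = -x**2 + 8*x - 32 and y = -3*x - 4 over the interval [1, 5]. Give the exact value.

The difference (-x**2 + 8*x - 32) - (-3*x - 4) = -x**2 + 11*x - 28 changes sign at x = 4 inside [1, 5], so split the integral there.
∫[1,4] (-x**2 + 11*x - 28) dx = -45/2; the area of that piece is 45/2.
∫[4,5] (-x**2 + 11*x - 28) dx = 7/6.
Total area = 45/2 + 7/6 = 71/3.

71/3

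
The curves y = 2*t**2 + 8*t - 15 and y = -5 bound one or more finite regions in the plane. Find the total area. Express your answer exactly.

Set the curves equal: 2*t**2 + 8*t - 15 = -5, so 2*t**2 + 8*t - 10 = 0, which factors as 2*(t - 1)*(t + 5) = 0. The curves meet at t = -5, 1.
On [-5, 1], y = -5 is on top; that piece has area ∫[-5,1] (-(2*t**2 + 8*t - 10)) dt = 72.

72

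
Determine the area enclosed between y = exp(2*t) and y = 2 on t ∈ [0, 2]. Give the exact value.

-11/2 + 2*log(2) + exp(4)/2

The difference (exp(2*t)) - (2) = exp(2*t) - 2 changes sign at t = log(2)/2 inside [0, 2], so split the integral there.
∫[0,log(2)/2] (exp(2*t) - 2) dt = 1/2 - log(2); the area of that piece is -1/2 + log(2).
∫[log(2)/2,2] (exp(2*t) - 2) dt = -5 + log(2) + exp(4)/2.
Total area = (-1/2 + log(2)) + (-5 + log(2) + exp(4)/2) = -11/2 + 2*log(2) + exp(4)/2.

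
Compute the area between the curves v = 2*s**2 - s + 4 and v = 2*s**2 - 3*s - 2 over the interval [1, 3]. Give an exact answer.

On [1, 3], (2*s**2 - s + 4) - (2*s**2 - 3*s - 2) = 2*s + 6 is ≥ 0 throughout, so the area is a single integral of |2*s + 6|.
∫[1,3] (2*s + 6) ds = 20.

20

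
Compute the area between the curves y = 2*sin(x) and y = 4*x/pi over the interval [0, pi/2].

2 - pi/2

On [0, pi/2], (2*sin(x)) - (4*x/pi) = -4*x/pi + 2*sin(x) is ≥ 0 throughout, so the area is a single integral of |-4*x/pi + 2*sin(x)|.
∫[0,pi/2] (-4*x/pi + 2*sin(x)) dx = 2 - pi/2.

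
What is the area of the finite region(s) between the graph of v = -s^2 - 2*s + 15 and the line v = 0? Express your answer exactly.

256/3

The curve meets the s-axis where -s^2 - 2*s + 15 = 0, i.e. -(s - 3)*(s + 5) = 0, at s = -5, 3.
On [-5, 3] the curve lies above the axis; ∫[-5,3] (-s^2 - 2*s + 15) ds = 256/3, giving area 256/3.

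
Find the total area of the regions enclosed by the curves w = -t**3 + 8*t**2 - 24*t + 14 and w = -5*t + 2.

Set the curves equal: -t**3 + 8*t**2 - 24*t + 14 = -5*t + 2, so -t**3 + 8*t**2 - 19*t + 12 = 0, which factors as -(t - 4)*(t - 3)*(t - 1) = 0. The curves meet at t = 1, 3, 4.
On [1, 3], w = -5*t + 2 is on top; that piece has area ∫[1,3] (-(-t**3 + 8*t**2 - 19*t + 12)) dt = 8/3.
On [3, 4], w = -t**3 + 8*t**2 - 24*t + 14 is on top; that piece has area ∫[3,4] (-t**3 + 8*t**2 - 19*t + 12) dt = 5/12.
Total enclosed area = 8/3 + 5/12 = 37/12.

37/12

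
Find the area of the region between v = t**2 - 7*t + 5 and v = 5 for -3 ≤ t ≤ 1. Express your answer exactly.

131/3

The difference (t**2 - 7*t + 5) - (5) = t**2 - 7*t changes sign at t = 0 inside [-3, 1], so split the integral there.
∫[-3,0] (t**2 - 7*t) dt = 81/2.
∫[0,1] (t**2 - 7*t) dt = -19/6; the area of that piece is 19/6.
Total area = 81/2 + 19/6 = 131/3.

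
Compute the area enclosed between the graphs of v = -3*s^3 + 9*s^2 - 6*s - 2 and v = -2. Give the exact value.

Set the curves equal: -3*s^3 + 9*s^2 - 6*s - 2 = -2, so -3*s^3 + 9*s^2 - 6*s = 0, which factors as -3*s*(s - 2)*(s - 1) = 0. The curves meet at s = 0, 1, 2.
On [0, 1], v = -2 is on top; that piece has area ∫[0,1] (-(-3*s^3 + 9*s^2 - 6*s)) ds = 3/4.
On [1, 2], v = -3*s^3 + 9*s^2 - 6*s - 2 is on top; that piece has area ∫[1,2] (-3*s^3 + 9*s^2 - 6*s) ds = 3/4.
Total enclosed area = 3/4 + 3/4 = 3/2.

3/2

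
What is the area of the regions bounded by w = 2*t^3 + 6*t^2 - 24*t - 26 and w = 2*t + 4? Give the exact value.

Set the curves equal: 2*t^3 + 6*t^2 - 24*t - 26 = 2*t + 4, so 2*t^3 + 6*t^2 - 26*t - 30 = 0, which factors as 2*(t - 3)*(t + 1)*(t + 5) = 0. The curves meet at t = -5, -1, 3.
On [-5, -1], w = 2*t^3 + 6*t^2 - 24*t - 26 is on top; that piece has area ∫[-5,-1] (2*t^3 + 6*t^2 - 26*t - 30) dt = 128.
On [-1, 3], w = 2*t + 4 is on top; that piece has area ∫[-1,3] (-(2*t^3 + 6*t^2 - 26*t - 30)) dt = 128.
Total enclosed area = 128 + 128 = 256.

256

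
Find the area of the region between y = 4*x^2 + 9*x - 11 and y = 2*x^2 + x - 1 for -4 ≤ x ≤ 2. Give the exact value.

The difference (4*x^2 + 9*x - 11) - (2*x^2 + x - 1) = 2*x^2 + 8*x - 10 changes sign at x = 1 inside [-4, 2], so split the integral there.
∫[-4,1] (2*x^2 + 8*x - 10) dx = -200/3; the area of that piece is 200/3.
∫[1,2] (2*x^2 + 8*x - 10) dx = 20/3.
Total area = 200/3 + 20/3 = 220/3.

220/3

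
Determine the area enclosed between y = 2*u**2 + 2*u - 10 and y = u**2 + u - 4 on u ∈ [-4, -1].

61/6

The difference (2*u**2 + 2*u - 10) - (u**2 + u - 4) = u**2 + u - 6 changes sign at u = -3 inside [-4, -1], so split the integral there.
∫[-4,-3] (u**2 + u - 6) du = 17/6.
∫[-3,-1] (u**2 + u - 6) du = -22/3; the area of that piece is 22/3.
Total area = 17/6 + 22/3 = 61/6.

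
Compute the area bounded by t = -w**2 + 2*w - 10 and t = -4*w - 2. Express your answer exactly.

4/3

Both boundary curves give t as a function of w, so integrate with respect to w. Setting them equal: -w**2 + 6*w - 8 = 0, i.e. -(w - 4)*(w - 2) = 0, so they meet at w = 2, 4.
For w in [2, 4], t = -w**2 + 2*w - 10 is on the right; area = ∫[2,4] (-w**2 + 6*w - 8) dw = 4/3.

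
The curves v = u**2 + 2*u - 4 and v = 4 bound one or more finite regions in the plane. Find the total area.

36

Set the curves equal: u**2 + 2*u - 4 = 4, so u**2 + 2*u - 8 = 0, which factors as (u - 2)*(u + 4) = 0. The curves meet at u = -4, 2.
On [-4, 2], v = 4 is on top; that piece has area ∫[-4,2] (-(u**2 + 2*u - 8)) du = 36.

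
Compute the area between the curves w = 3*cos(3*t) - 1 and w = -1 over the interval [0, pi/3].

2

The difference (3*cos(3*t) - 1) - (-1) = 3*cos(3*t) changes sign at t = pi/6 inside [0, pi/3], so split the integral there.
∫[0,pi/6] (3*cos(3*t)) dt = 1.
∫[pi/6,pi/3] (3*cos(3*t)) dt = -1; the area of that piece is 1.
Total area = 1 + 1 = 2.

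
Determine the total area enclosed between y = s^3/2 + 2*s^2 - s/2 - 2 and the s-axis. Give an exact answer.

253/24

The curve meets the s-axis where s^3/2 + 2*s^2 - s/2 - 2 = 0, i.e. (s - 1)*(s + 1)*(s + 4)/2 = 0, at s = -4, -1, 1.
On [-4, -1] the curve lies above the axis; ∫[-4,-1] (s^3/2 + 2*s^2 - s/2 - 2) ds = 63/8, giving area 63/8.
On [-1, 1] the curve lies below the axis; ∫[-1,1] (s^3/2 + 2*s^2 - s/2 - 2) ds = -8/3, giving area 8/3.
Total area = 63/8 + 8/3 = 253/24.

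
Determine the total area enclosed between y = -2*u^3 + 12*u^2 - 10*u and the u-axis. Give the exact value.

The curve meets the u-axis where -2*u^3 + 12*u^2 - 10*u = 0, i.e. -2*u*(u - 5)*(u - 1) = 0, at u = 0, 1, 5.
On [0, 1] the curve lies below the axis; ∫[0,1] (-2*u^3 + 12*u^2 - 10*u) du = -3/2, giving area 3/2.
On [1, 5] the curve lies above the axis; ∫[1,5] (-2*u^3 + 12*u^2 - 10*u) du = 64, giving area 64.
Total area = 3/2 + 64 = 131/2.

131/2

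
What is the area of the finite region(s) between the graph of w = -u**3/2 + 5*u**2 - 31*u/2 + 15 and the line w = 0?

37/24

The curve meets the u-axis where -u**3/2 + 5*u**2 - 31*u/2 + 15 = 0, i.e. -(u - 5)*(u - 3)*(u - 2)/2 = 0, at u = 2, 3, 5.
On [2, 3] the curve lies below the axis; ∫[2,3] (-u**3/2 + 5*u**2 - 31*u/2 + 15) du = -5/24, giving area 5/24.
On [3, 5] the curve lies above the axis; ∫[3,5] (-u**3/2 + 5*u**2 - 31*u/2 + 15) du = 4/3, giving area 4/3.
Total area = 5/24 + 4/3 = 37/24.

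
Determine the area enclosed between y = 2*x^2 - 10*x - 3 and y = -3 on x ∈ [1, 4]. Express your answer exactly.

33

On [1, 4], (2*x^2 - 10*x - 3) - (-3) = 2*x^2 - 10*x is ≤ 0 throughout, so the area is a single integral of |2*x^2 - 10*x|.
∫[1,4] (2*x^2 - 10*x) dx = -33; the area of that piece is 33.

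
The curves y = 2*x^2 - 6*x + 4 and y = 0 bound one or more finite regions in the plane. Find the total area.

Set the curves equal: 2*x^2 - 6*x + 4 = 0, so 2*x^2 - 6*x + 4 = 0, which factors as 2*(x - 2)*(x - 1) = 0. The curves meet at x = 1, 2.
On [1, 2], y = 0 is on top; that piece has area ∫[1,2] (-(2*x^2 - 6*x + 4)) dx = 1/3.

1/3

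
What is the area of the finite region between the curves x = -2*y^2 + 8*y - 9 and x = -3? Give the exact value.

8/3

Both boundary curves give x as a function of y, so integrate with respect to y. Setting them equal: -2*y^2 + 8*y - 6 = 0, i.e. -2*(y - 3)*(y - 1) = 0, so they meet at y = 1, 3.
For y in [1, 3], x = -2*y^2 + 8*y - 9 is on the right; area = ∫[1,3] (-2*y^2 + 8*y - 6) dy = 8/3.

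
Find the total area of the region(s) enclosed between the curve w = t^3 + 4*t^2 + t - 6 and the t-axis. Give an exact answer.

71/6

The curve meets the t-axis where t^3 + 4*t^2 + t - 6 = 0, i.e. (t - 1)*(t + 2)*(t + 3) = 0, at t = -3, -2, 1.
On [-3, -2] the curve lies above the axis; ∫[-3,-2] (t^3 + 4*t^2 + t - 6) dt = 7/12, giving area 7/12.
On [-2, 1] the curve lies below the axis; ∫[-2,1] (t^3 + 4*t^2 + t - 6) dt = -45/4, giving area 45/4.
Total area = 7/12 + 45/4 = 71/6.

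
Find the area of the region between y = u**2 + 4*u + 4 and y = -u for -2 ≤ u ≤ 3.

93/2

The difference (u**2 + 4*u + 4) - (-u) = u**2 + 5*u + 4 changes sign at u = -1 inside [-2, 3], so split the integral there.
∫[-2,-1] (u**2 + 5*u + 4) du = -7/6; the area of that piece is 7/6.
∫[-1,3] (u**2 + 5*u + 4) du = 136/3.
Total area = 7/6 + 136/3 = 93/2.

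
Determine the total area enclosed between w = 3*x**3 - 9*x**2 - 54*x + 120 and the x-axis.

2997/4

The curve meets the x-axis where 3*x**3 - 9*x**2 - 54*x + 120 = 0, i.e. 3*(x - 5)*(x - 2)*(x + 4) = 0, at x = -4, 2, 5.
On [-4, 2] the curve lies above the axis; ∫[-4,2] (3*x**3 - 9*x**2 - 54*x + 120) dx = 648, giving area 648.
On [2, 5] the curve lies below the axis; ∫[2,5] (3*x**3 - 9*x**2 - 54*x + 120) dx = -405/4, giving area 405/4.
Total area = 648 + 405/4 = 2997/4.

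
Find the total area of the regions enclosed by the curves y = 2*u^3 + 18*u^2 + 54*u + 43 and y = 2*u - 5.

Set the curves equal: 2*u^3 + 18*u^2 + 54*u + 43 = 2*u - 5, so 2*u^3 + 18*u^2 + 52*u + 48 = 0, which factors as 2*(u + 2)*(u + 3)*(u + 4) = 0. The curves meet at u = -4, -3, -2.
On [-4, -3], y = 2*u^3 + 18*u^2 + 54*u + 43 is on top; that piece has area ∫[-4,-3] (2*u^3 + 18*u^2 + 52*u + 48) du = 1/2.
On [-3, -2], y = 2*u - 5 is on top; that piece has area ∫[-3,-2] (-(2*u^3 + 18*u^2 + 52*u + 48)) du = 1/2.
Total enclosed area = 1/2 + 1/2 = 1.

1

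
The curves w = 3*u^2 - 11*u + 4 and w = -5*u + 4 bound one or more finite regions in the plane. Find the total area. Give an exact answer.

4

Set the curves equal: 3*u^2 - 11*u + 4 = -5*u + 4, so 3*u^2 - 6*u = 0, which factors as 3*u*(u - 2) = 0. The curves meet at u = 0, 2.
On [0, 2], w = -5*u + 4 is on top; that piece has area ∫[0,2] (-(3*u^2 - 6*u)) du = 4.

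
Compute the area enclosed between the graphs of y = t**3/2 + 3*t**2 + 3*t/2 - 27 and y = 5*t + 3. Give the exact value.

Set the curves equal: t**3/2 + 3*t**2 + 3*t/2 - 27 = 5*t + 3, so t**3/2 + 3*t**2 - 7*t/2 - 30 = 0, which factors as (t - 3)*(t + 4)*(t + 5)/2 = 0. The curves meet at t = -5, -4, 3.
On [-5, -4], y = t**3/2 + 3*t**2 + 3*t/2 - 27 is on top; that piece has area ∫[-5,-4] (t**3/2 + 3*t**2 - 7*t/2 - 30) dt = 5/8.
On [-4, 3], y = 5*t + 3 is on top; that piece has area ∫[-4,3] (-(t**3/2 + 3*t**2 - 7*t/2 - 30)) dt = 1029/8.
Total enclosed area = 5/8 + 1029/8 = 517/4.

517/4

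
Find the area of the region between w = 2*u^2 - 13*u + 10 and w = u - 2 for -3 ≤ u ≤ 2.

127

The difference (2*u^2 - 13*u + 10) - (u - 2) = 2*u^2 - 14*u + 12 changes sign at u = 1 inside [-3, 2], so split the integral there.
∫[-3,1] (2*u^2 - 14*u + 12) du = 368/3.
∫[1,2] (2*u^2 - 14*u + 12) du = -13/3; the area of that piece is 13/3.
Total area = 368/3 + 13/3 = 127.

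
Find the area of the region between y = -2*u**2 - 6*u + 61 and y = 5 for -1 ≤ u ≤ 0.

175/3

On [-1, 0], (-2*u**2 - 6*u + 61) - (5) = -2*u**2 - 6*u + 56 is ≥ 0 throughout, so the area is a single integral of |-2*u**2 - 6*u + 56|.
∫[-1,0] (-2*u**2 - 6*u + 56) du = 175/3.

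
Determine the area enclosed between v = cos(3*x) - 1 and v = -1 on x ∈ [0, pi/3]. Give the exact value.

2/3

The difference (cos(3*x) - 1) - (-1) = cos(3*x) changes sign at x = pi/6 inside [0, pi/3], so split the integral there.
∫[0,pi/6] (cos(3*x)) dx = 1/3.
∫[pi/6,pi/3] (cos(3*x)) dx = -1/3; the area of that piece is 1/3.
Total area = 1/3 + 1/3 = 2/3.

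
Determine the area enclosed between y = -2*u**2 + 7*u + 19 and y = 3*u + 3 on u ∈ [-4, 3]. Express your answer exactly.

The difference (-2*u**2 + 7*u + 19) - (3*u + 3) = -2*u**2 + 4*u + 16 changes sign at u = -2 inside [-4, 3], so split the integral there.
∫[-4,-2] (-2*u**2 + 4*u + 16) du = -88/3; the area of that piece is 88/3.
∫[-2,3] (-2*u**2 + 4*u + 16) du = 200/3.
Total area = 88/3 + 200/3 = 96.

96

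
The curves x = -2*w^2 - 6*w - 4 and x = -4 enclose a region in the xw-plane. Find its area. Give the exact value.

9

Both boundary curves give x as a function of w, so integrate with respect to w. Setting them equal: -2*w^2 - 6*w = 0, i.e. -2*w*(w + 3) = 0, so they meet at w = -3, 0.
For w in [-3, 0], x = -2*w^2 - 6*w - 4 is on the right; area = ∫[-3,0] (-2*w^2 - 6*w) dw = 9.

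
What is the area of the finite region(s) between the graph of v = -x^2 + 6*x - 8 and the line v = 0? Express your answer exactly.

The curve meets the x-axis where -x^2 + 6*x - 8 = 0, i.e. -(x - 4)*(x - 2) = 0, at x = 2, 4.
On [2, 4] the curve lies above the axis; ∫[2,4] (-x^2 + 6*x - 8) dx = 4/3, giving area 4/3.

4/3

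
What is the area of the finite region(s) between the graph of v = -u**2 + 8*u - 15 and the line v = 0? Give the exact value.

The curve meets the u-axis where -u**2 + 8*u - 15 = 0, i.e. -(u - 5)*(u - 3) = 0, at u = 3, 5.
On [3, 5] the curve lies above the axis; ∫[3,5] (-u**2 + 8*u - 15) du = 4/3, giving area 4/3.

4/3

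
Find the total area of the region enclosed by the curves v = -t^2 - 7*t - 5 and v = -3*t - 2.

Set the curves equal: -t^2 - 7*t - 5 = -3*t - 2, so -t^2 - 4*t - 3 = 0, which factors as -(t + 1)*(t + 3) = 0. The curves meet at t = -3, -1.
On [-3, -1], v = -t^2 - 7*t - 5 is on top; that piece has area ∫[-3,-1] (-t^2 - 4*t - 3) dt = 4/3.

4/3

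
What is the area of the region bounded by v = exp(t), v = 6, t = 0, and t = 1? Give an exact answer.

7 - exp(1)

On [0, 1], (exp(t)) - (6) = exp(t) - 6 is ≤ 0 throughout, so the area is a single integral of |exp(t) - 6|.
∫[0,1] (exp(t) - 6) dt = -7 + exp(1); the area of that piece is 7 - exp(1).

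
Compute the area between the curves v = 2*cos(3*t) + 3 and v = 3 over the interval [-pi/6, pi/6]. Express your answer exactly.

4/3

On [-pi/6, pi/6], (2*cos(3*t) + 3) - (3) = 2*cos(3*t) is ≥ 0 throughout, so the area is a single integral of |2*cos(3*t)|.
∫[-pi/6,pi/6] (2*cos(3*t)) dt = 4/3.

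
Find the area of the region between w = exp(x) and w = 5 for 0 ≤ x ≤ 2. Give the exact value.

-19 + exp(2) + 10*log(5)

The difference (exp(x)) - (5) = exp(x) - 5 changes sign at x = log(5) inside [0, 2], so split the integral there.
∫[0,log(5)] (exp(x) - 5) dx = 4 - log(3125); the area of that piece is -4 + log(3125).
∫[log(5),2] (exp(x) - 5) dx = -15 + exp(2) + 5*log(5).
Total area = (-4 + log(3125)) + (-15 + exp(2) + 5*log(5)) = -19 + exp(2) + 10*log(5).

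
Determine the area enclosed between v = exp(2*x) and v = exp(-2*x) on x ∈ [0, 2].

On [0, 2], (exp(2*x)) - (exp(-2*x)) = exp(2*x) - exp(-2*x) is ≥ 0 throughout, so the area is a single integral of |exp(2*x) - exp(-2*x)|.
∫[0,2] (exp(2*x) - exp(-2*x)) dx = -1 + exp(-4)/2 + exp(4)/2.

-1 + exp(-4)/2 + exp(4)/2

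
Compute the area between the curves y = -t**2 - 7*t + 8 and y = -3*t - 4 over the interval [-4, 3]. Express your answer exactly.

229/3

The difference (-t**2 - 7*t + 8) - (-3*t - 4) = -t**2 - 4*t + 12 changes sign at t = 2 inside [-4, 3], so split the integral there.
∫[-4,2] (-t**2 - 4*t + 12) dt = 72.
∫[2,3] (-t**2 - 4*t + 12) dt = -13/3; the area of that piece is 13/3.
Total area = 72 + 13/3 = 229/3.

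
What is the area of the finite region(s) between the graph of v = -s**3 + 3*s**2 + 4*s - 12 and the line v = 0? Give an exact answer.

131/4

The curve meets the s-axis where -s**3 + 3*s**2 + 4*s - 12 = 0, i.e. -(s - 3)*(s - 2)*(s + 2) = 0, at s = -2, 2, 3.
On [-2, 2] the curve lies below the axis; ∫[-2,2] (-s**3 + 3*s**2 + 4*s - 12) ds = -32, giving area 32.
On [2, 3] the curve lies above the axis; ∫[2,3] (-s**3 + 3*s**2 + 4*s - 12) ds = 3/4, giving area 3/4.
Total area = 32 + 3/4 = 131/4.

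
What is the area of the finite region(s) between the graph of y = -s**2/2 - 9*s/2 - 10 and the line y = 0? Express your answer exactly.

1/12

The curve meets the s-axis where -s**2/2 - 9*s/2 - 10 = 0, i.e. -(s + 4)*(s + 5)/2 = 0, at s = -5, -4.
On [-5, -4] the curve lies above the axis; ∫[-5,-4] (-s**2/2 - 9*s/2 - 10) ds = 1/12, giving area 1/12.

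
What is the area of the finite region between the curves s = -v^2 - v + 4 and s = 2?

Both boundary curves give s as a function of v, so integrate with respect to v. Setting them equal: -v^2 - v + 2 = 0, i.e. -(v - 1)*(v + 2) = 0, so they meet at v = -2, 1.
For v in [-2, 1], s = -v^2 - v + 4 is on the right; area = ∫[-2,1] (-v^2 - v + 2) dv = 9/2.

9/2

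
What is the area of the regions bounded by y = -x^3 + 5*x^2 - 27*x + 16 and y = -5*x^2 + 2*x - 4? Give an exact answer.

Set the curves equal: -x^3 + 5*x^2 - 27*x + 16 = -5*x^2 + 2*x - 4, so -x^3 + 10*x^2 - 29*x + 20 = 0, which factors as -(x - 5)*(x - 4)*(x - 1) = 0. The curves meet at x = 1, 4, 5.
On [1, 4], y = -5*x^2 + 2*x - 4 is on top; that piece has area ∫[1,4] (-(-x^3 + 10*x^2 - 29*x + 20)) dx = 45/4.
On [4, 5], y = -x^3 + 5*x^2 - 27*x + 16 is on top; that piece has area ∫[4,5] (-x^3 + 10*x^2 - 29*x + 20) dx = 7/12.
Total enclosed area = 45/4 + 7/12 = 71/6.

71/6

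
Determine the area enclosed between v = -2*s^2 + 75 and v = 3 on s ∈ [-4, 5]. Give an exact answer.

On [-4, 5], (-2*s^2 + 75) - (3) = -2*s^2 + 72 is ≥ 0 throughout, so the area is a single integral of |-2*s^2 + 72|.
∫[-4,5] (-2*s^2 + 72) ds = 522.

522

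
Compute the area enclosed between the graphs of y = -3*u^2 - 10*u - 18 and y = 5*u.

Set the curves equal: -3*u^2 - 10*u - 18 = 5*u, so -3*u^2 - 15*u - 18 = 0, which factors as -3*(u + 2)*(u + 3) = 0. The curves meet at u = -3, -2.
On [-3, -2], y = -3*u^2 - 10*u - 18 is on top; that piece has area ∫[-3,-2] (-3*u^2 - 15*u - 18) du = 1/2.

1/2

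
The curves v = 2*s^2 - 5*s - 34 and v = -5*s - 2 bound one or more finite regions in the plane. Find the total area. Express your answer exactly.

512/3

Set the curves equal: 2*s^2 - 5*s - 34 = -5*s - 2, so 2*s^2 - 32 = 0, which factors as 2*(s - 4)*(s + 4) = 0. The curves meet at s = -4, 4.
On [-4, 4], v = -5*s - 2 is on top; that piece has area ∫[-4,4] (-(2*s^2 - 32)) ds = 512/3.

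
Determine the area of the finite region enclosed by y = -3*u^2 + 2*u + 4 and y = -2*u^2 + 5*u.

125/6

Set the curves equal: -3*u^2 + 2*u + 4 = -2*u^2 + 5*u, so -u^2 - 3*u + 4 = 0, which factors as -(u - 1)*(u + 4) = 0. The curves meet at u = -4, 1.
On [-4, 1], y = -3*u^2 + 2*u + 4 is on top; that piece has area ∫[-4,1] (-u^2 - 3*u + 4) du = 125/6.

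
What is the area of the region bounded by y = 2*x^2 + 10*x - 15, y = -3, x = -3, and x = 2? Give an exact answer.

The difference (2*x^2 + 10*x - 15) - (-3) = 2*x^2 + 10*x - 12 changes sign at x = 1 inside [-3, 2], so split the integral there.
∫[-3,1] (2*x^2 + 10*x - 12) dx = -208/3; the area of that piece is 208/3.
∫[1,2] (2*x^2 + 10*x - 12) dx = 23/3.
Total area = 208/3 + 23/3 = 77.

77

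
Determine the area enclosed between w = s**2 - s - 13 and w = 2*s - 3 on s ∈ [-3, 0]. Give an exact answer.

The difference (s**2 - s - 13) - (2*s - 3) = s**2 - 3*s - 10 changes sign at s = -2 inside [-3, 0], so split the integral there.
∫[-3,-2] (s**2 - 3*s - 10) ds = 23/6.
∫[-2,0] (s**2 - 3*s - 10) ds = -34/3; the area of that piece is 34/3.
Total area = 23/6 + 34/3 = 91/6.

91/6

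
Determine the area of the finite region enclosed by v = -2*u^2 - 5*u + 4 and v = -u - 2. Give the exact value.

64/3

Set the curves equal: -2*u^2 - 5*u + 4 = -u - 2, so -2*u^2 - 4*u + 6 = 0, which factors as -2*(u - 1)*(u + 3) = 0. The curves meet at u = -3, 1.
On [-3, 1], v = -2*u^2 - 5*u + 4 is on top; that piece has area ∫[-3,1] (-2*u^2 - 4*u + 6) du = 64/3.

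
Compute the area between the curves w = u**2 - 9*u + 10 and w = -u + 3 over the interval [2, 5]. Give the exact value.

24

On [2, 5], (u**2 - 9*u + 10) - (-u + 3) = u**2 - 8*u + 7 is ≤ 0 throughout, so the area is a single integral of |u**2 - 8*u + 7|.
∫[2,5] (u**2 - 8*u + 7) du = -24; the area of that piece is 24.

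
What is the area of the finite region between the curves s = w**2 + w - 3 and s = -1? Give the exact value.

Both boundary curves give s as a function of w, so integrate with respect to w. Setting them equal: w**2 + w - 2 = 0, i.e. (w - 1)*(w + 2) = 0, so they meet at w = -2, 1.
For w in [-2, 1], s = w**2 + w - 3 is on the left; area = ∫[-2,1] (-(w**2 + w - 2)) dw = 9/2.

9/2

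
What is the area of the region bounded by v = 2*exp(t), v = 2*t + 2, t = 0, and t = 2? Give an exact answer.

-10 + 2*exp(2)

On [0, 2], (2*exp(t)) - (2*t + 2) = -2*t + 2*exp(t) - 2 is ≥ 0 throughout, so the area is a single integral of |-2*t + 2*exp(t) - 2|.
∫[0,2] (-2*t + 2*exp(t) - 2) dt = -10 + 2*exp(2).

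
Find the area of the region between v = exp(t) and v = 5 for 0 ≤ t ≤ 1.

6 - exp(1)

On [0, 1], (exp(t)) - (5) = exp(t) - 5 is ≤ 0 throughout, so the area is a single integral of |exp(t) - 5|.
∫[0,1] (exp(t) - 5) dt = -6 + exp(1); the area of that piece is 6 - exp(1).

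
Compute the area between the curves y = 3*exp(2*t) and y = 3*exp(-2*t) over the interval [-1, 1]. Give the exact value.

The difference (3*exp(2*t)) - (3*exp(-2*t)) = 3*exp(2*t) - 3*exp(-2*t) changes sign at t = 0 inside [-1, 1], so split the integral there.
∫[-1,0] (3*exp(2*t) - 3*exp(-2*t)) dt = -3*exp(2)/2 - 3*exp(-2)/2 + 3; the area of that piece is -3 + 3*exp(-2)/2 + 3*exp(2)/2.
∫[0,1] (3*exp(2*t) - 3*exp(-2*t)) dt = -3 + 3*exp(-2)/2 + 3*exp(2)/2.
Total area = (-3 + 3*exp(-2)/2 + 3*exp(2)/2) + (-3 + 3*exp(-2)/2 + 3*exp(2)/2) = -6 + 3*exp(-2) + 3*exp(2).

-6 + 3*exp(-2) + 3*exp(2)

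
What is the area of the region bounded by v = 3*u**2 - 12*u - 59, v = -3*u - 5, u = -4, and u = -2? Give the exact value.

27

The difference (3*u**2 - 12*u - 59) - (-3*u - 5) = 3*u**2 - 9*u - 54 changes sign at u = -3 inside [-4, -2], so split the integral there.
∫[-4,-3] (3*u**2 - 9*u - 54) du = 29/2.
∫[-3,-2] (3*u**2 - 9*u - 54) du = -25/2; the area of that piece is 25/2.
Total area = 29/2 + 25/2 = 27.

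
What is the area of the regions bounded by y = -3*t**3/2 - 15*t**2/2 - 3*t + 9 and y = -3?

253/8

Set the curves equal: -3*t**3/2 - 15*t**2/2 - 3*t + 9 = -3, so -3*t**3/2 - 15*t**2/2 - 3*t + 12 = 0, which factors as -3*(t - 1)*(t + 2)*(t + 4)/2 = 0. The curves meet at t = -4, -2, 1.
On [-4, -2], y = -3 is on top; that piece has area ∫[-4,-2] (-(-3*t**3/2 - 15*t**2/2 - 3*t + 12)) dt = 8.
On [-2, 1], y = -3*t**3/2 - 15*t**2/2 - 3*t + 9 is on top; that piece has area ∫[-2,1] (-3*t**3/2 - 15*t**2/2 - 3*t + 12) dt = 189/8.
Total enclosed area = 8 + 189/8 = 253/8.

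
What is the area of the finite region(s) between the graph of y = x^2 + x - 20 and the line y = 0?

243/2

The curve meets the x-axis where x^2 + x - 20 = 0, i.e. (x - 4)*(x + 5) = 0, at x = -5, 4.
On [-5, 4] the curve lies below the axis; ∫[-5,4] (x^2 + x - 20) dx = -243/2, giving area 243/2.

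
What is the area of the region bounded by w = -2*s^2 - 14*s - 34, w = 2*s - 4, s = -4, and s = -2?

The difference (-2*s^2 - 14*s - 34) - (2*s - 4) = -2*s^2 - 16*s - 30 changes sign at s = -3 inside [-4, -2], so split the integral there.
∫[-4,-3] (-2*s^2 - 16*s - 30) ds = 4/3.
∫[-3,-2] (-2*s^2 - 16*s - 30) ds = -8/3; the area of that piece is 8/3.
Total area = 4/3 + 8/3 = 4.

4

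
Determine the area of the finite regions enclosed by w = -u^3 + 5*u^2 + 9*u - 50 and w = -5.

568/3

Set the curves equal: -u^3 + 5*u^2 + 9*u - 50 = -5, so -u^3 + 5*u^2 + 9*u - 45 = 0, which factors as -(u - 5)*(u - 3)*(u + 3) = 0. The curves meet at u = -3, 3, 5.
On [-3, 3], w = -5 is on top; that piece has area ∫[-3,3] (-(-u^3 + 5*u^2 + 9*u - 45)) du = 180.
On [3, 5], w = -u^3 + 5*u^2 + 9*u - 50 is on top; that piece has area ∫[3,5] (-u^3 + 5*u^2 + 9*u - 45) du = 28/3.
Total enclosed area = 180 + 28/3 = 568/3.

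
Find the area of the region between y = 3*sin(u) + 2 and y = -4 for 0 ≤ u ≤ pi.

On [0, pi], (3*sin(u) + 2) - (-4) = 3*sin(u) + 6 is ≥ 0 throughout, so the area is a single integral of |3*sin(u) + 6|.
∫[0,pi] (3*sin(u) + 6) du = 6 + 6*pi.

6 + 6*pi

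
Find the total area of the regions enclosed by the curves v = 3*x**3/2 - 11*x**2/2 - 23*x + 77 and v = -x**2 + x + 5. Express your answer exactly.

1551/4

Set the curves equal: 3*x**3/2 - 11*x**2/2 - 23*x + 77 = -x**2 + x + 5, so 3*x**3/2 - 9*x**2/2 - 24*x + 72 = 0, which factors as 3*(x - 4)*(x - 3)*(x + 4)/2 = 0. The curves meet at x = -4, 3, 4.
On [-4, 3], v = 3*x**3/2 - 11*x**2/2 - 23*x + 77 is on top; that piece has area ∫[-4,3] (3*x**3/2 - 9*x**2/2 - 24*x + 72) dx = 3087/8.
On [3, 4], v = -x**2 + x + 5 is on top; that piece has area ∫[3,4] (-(3*x**3/2 - 9*x**2/2 - 24*x + 72)) dx = 15/8.
Total enclosed area = 3087/8 + 15/8 = 1551/4.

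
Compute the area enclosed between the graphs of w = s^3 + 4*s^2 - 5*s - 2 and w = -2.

Set the curves equal: s^3 + 4*s^2 - 5*s - 2 = -2, so s^3 + 4*s^2 - 5*s = 0, which factors as s*(s - 1)*(s + 5) = 0. The curves meet at s = -5, 0, 1.
On [-5, 0], w = s^3 + 4*s^2 - 5*s - 2 is on top; that piece has area ∫[-5,0] (s^3 + 4*s^2 - 5*s) ds = 875/12.
On [0, 1], w = -2 is on top; that piece has area ∫[0,1] (-(s^3 + 4*s^2 - 5*s)) ds = 11/12.
Total enclosed area = 875/12 + 11/12 = 443/6.

443/6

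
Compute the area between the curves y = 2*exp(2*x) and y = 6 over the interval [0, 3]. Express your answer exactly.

The difference (2*exp(2*x)) - (6) = 2*exp(2*x) - 6 changes sign at x = log(3)/2 inside [0, 3], so split the integral there.
∫[0,log(3)/2] (2*exp(2*x) - 6) dx = 2 - log(27); the area of that piece is -2 + log(27).
∫[log(3)/2,3] (2*exp(2*x) - 6) dx = -21 + 3*log(3) + exp(6).
Total area = (-2 + log(27)) + (-21 + 3*log(3) + exp(6)) = -23 + 6*log(3) + exp(6).

-23 + 6*log(3) + exp(6)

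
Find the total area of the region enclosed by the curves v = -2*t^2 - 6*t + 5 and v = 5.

9

Set the curves equal: -2*t^2 - 6*t + 5 = 5, so -2*t^2 - 6*t = 0, which factors as -2*t*(t + 3) = 0. The curves meet at t = -3, 0.
On [-3, 0], v = -2*t^2 - 6*t + 5 is on top; that piece has area ∫[-3,0] (-2*t^2 - 6*t) dt = 9.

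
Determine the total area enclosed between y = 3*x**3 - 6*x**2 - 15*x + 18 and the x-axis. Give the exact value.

The curve meets the x-axis where 3*x**3 - 6*x**2 - 15*x + 18 = 0, i.e. 3*(x - 3)*(x - 1)*(x + 2) = 0, at x = -2, 1, 3.
On [-2, 1] the curve lies above the axis; ∫[-2,1] (3*x**3 - 6*x**2 - 15*x + 18) dx = 189/4, giving area 189/4.
On [1, 3] the curve lies below the axis; ∫[1,3] (3*x**3 - 6*x**2 - 15*x + 18) dx = -16, giving area 16.
Total area = 189/4 + 16 = 253/4.

253/4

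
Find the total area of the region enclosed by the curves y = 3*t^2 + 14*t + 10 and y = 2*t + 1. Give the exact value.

4

Set the curves equal: 3*t^2 + 14*t + 10 = 2*t + 1, so 3*t^2 + 12*t + 9 = 0, which factors as 3*(t + 1)*(t + 3) = 0. The curves meet at t = -3, -1.
On [-3, -1], y = 2*t + 1 is on top; that piece has area ∫[-3,-1] (-(3*t^2 + 12*t + 9)) dt = 4.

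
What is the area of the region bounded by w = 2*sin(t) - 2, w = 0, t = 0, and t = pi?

On [0, pi], (2*sin(t) - 2) - (0) = 2*sin(t) - 2 is ≤ 0 throughout, so the area is a single integral of |2*sin(t) - 2|.
∫[0,pi] (2*sin(t) - 2) dt = 4 - 2*pi; the area of that piece is -4 + 2*pi.

-4 + 2*pi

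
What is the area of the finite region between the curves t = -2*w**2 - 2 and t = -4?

8/3

Both boundary curves give t as a function of w, so integrate with respect to w. Setting them equal: -2*w**2 + 2 = 0, i.e. -2*(w - 1)*(w + 1) = 0, so they meet at w = -1, 1.
For w in [-1, 1], t = -2*w**2 - 2 is on the right; area = ∫[-1,1] (-2*w**2 + 2) dw = 8/3.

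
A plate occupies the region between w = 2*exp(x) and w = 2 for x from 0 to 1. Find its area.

-4 + 2*exp(1)

On [0, 1], (2*exp(x)) - (2) = 2*exp(x) - 2 is ≥ 0 throughout, so the area is a single integral of |2*exp(x) - 2|.
∫[0,1] (2*exp(x) - 2) dx = -4 + 2*exp(1).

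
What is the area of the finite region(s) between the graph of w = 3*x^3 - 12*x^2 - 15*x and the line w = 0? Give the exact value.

The curve meets the x-axis where 3*x^3 - 12*x^2 - 15*x = 0, i.e. 3*x*(x - 5)*(x + 1) = 0, at x = -1, 0, 5.
On [-1, 0] the curve lies above the axis; ∫[-1,0] (3*x^3 - 12*x^2 - 15*x) dx = 11/4, giving area 11/4.
On [0, 5] the curve lies below the axis; ∫[0,5] (3*x^3 - 12*x^2 - 15*x) dx = -875/4, giving area 875/4.
Total area = 11/4 + 875/4 = 443/2.

443/2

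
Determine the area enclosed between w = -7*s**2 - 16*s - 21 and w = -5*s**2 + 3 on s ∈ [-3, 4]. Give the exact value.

874/3

The difference (-7*s**2 - 16*s - 21) - (-5*s**2 + 3) = -2*s**2 - 16*s - 24 changes sign at s = -2 inside [-3, 4], so split the integral there.
∫[-3,-2] (-2*s**2 - 16*s - 24) ds = 10/3.
∫[-2,4] (-2*s**2 - 16*s - 24) ds = -288; the area of that piece is 288.
Total area = 10/3 + 288 = 874/3.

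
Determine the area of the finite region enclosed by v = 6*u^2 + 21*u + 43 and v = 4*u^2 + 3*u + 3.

Set the curves equal: 6*u^2 + 21*u + 43 = 4*u^2 + 3*u + 3, so 2*u^2 + 18*u + 40 = 0, which factors as 2*(u + 4)*(u + 5) = 0. The curves meet at u = -5, -4.
On [-5, -4], v = 4*u^2 + 3*u + 3 is on top; that piece has area ∫[-5,-4] (-(2*u^2 + 18*u + 40)) du = 1/3.

1/3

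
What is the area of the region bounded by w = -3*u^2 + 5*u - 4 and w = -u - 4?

4

Set the curves equal: -3*u^2 + 5*u - 4 = -u - 4, so -3*u^2 + 6*u = 0, which factors as -3*u*(u - 2) = 0. The curves meet at u = 0, 2.
On [0, 2], w = -3*u^2 + 5*u - 4 is on top; that piece has area ∫[0,2] (-3*u^2 + 6*u) du = 4.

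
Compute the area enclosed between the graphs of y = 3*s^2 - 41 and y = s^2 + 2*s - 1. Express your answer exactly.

Set the curves equal: 3*s^2 - 41 = s^2 + 2*s - 1, so 2*s^2 - 2*s - 40 = 0, which factors as 2*(s - 5)*(s + 4) = 0. The curves meet at s = -4, 5.
On [-4, 5], y = s^2 + 2*s - 1 is on top; that piece has area ∫[-4,5] (-(2*s^2 - 2*s - 40)) ds = 243.

243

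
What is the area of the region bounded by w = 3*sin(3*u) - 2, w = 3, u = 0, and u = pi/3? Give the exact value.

On [0, pi/3], (3*sin(3*u) - 2) - (3) = 3*sin(3*u) - 5 is ≤ 0 throughout, so the area is a single integral of |3*sin(3*u) - 5|.
∫[0,pi/3] (3*sin(3*u) - 5) du = 2 - 5*pi/3; the area of that piece is -2 + 5*pi/3.

-2 + 5*pi/3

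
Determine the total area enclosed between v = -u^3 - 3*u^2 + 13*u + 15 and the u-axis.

128

The curve meets the u-axis where -u^3 - 3*u^2 + 13*u + 15 = 0, i.e. -(u - 3)*(u + 1)*(u + 5) = 0, at u = -5, -1, 3.
On [-5, -1] the curve lies below the axis; ∫[-5,-1] (-u^3 - 3*u^2 + 13*u + 15) du = -64, giving area 64.
On [-1, 3] the curve lies above the axis; ∫[-1,3] (-u^3 - 3*u^2 + 13*u + 15) du = 64, giving area 64.
Total area = 64 + 64 = 128.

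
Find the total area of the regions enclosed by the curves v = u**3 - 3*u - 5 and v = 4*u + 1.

Set the curves equal: u**3 - 3*u - 5 = 4*u + 1, so u**3 - 7*u - 6 = 0, which factors as (u - 3)*(u + 1)*(u + 2) = 0. The curves meet at u = -2, -1, 3.
On [-2, -1], v = u**3 - 3*u - 5 is on top; that piece has area ∫[-2,-1] (u**3 - 7*u - 6) du = 3/4.
On [-1, 3], v = 4*u + 1 is on top; that piece has area ∫[-1,3] (-(u**3 - 7*u - 6)) du = 32.
Total enclosed area = 3/4 + 32 = 131/4.

131/4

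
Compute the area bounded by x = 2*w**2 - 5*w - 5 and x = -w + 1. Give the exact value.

64/3

Both boundary curves give x as a function of w, so integrate with respect to w. Setting them equal: 2*w**2 - 4*w - 6 = 0, i.e. 2*(w - 3)*(w + 1) = 0, so they meet at w = -1, 3.
For w in [-1, 3], x = 2*w**2 - 5*w - 5 is on the left; area = ∫[-1,3] (-(2*w**2 - 4*w - 6)) dw = 64/3.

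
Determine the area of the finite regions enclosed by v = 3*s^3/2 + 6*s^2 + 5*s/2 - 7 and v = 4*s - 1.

Set the curves equal: 3*s^3/2 + 6*s^2 + 5*s/2 - 7 = 4*s - 1, so 3*s^3/2 + 6*s^2 - 3*s/2 - 6 = 0, which factors as 3*(s - 1)*(s + 1)*(s + 4)/2 = 0. The curves meet at s = -4, -1, 1.
On [-4, -1], v = 3*s^3/2 + 6*s^2 + 5*s/2 - 7 is on top; that piece has area ∫[-4,-1] (3*s^3/2 + 6*s^2 - 3*s/2 - 6) ds = 189/8.
On [-1, 1], v = 4*s - 1 is on top; that piece has area ∫[-1,1] (-(3*s^3/2 + 6*s^2 - 3*s/2 - 6)) ds = 8.
Total enclosed area = 189/8 + 8 = 253/8.

253/8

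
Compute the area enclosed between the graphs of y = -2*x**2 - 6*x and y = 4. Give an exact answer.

1/3

Set the curves equal: -2*x**2 - 6*x = 4, so -2*x**2 - 6*x - 4 = 0, which factors as -2*(x + 1)*(x + 2) = 0. The curves meet at x = -2, -1.
On [-2, -1], y = -2*x**2 - 6*x is on top; that piece has area ∫[-2,-1] (-2*x**2 - 6*x - 4) dx = 1/3.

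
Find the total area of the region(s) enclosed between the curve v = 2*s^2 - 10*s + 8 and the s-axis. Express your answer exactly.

The curve meets the s-axis where 2*s^2 - 10*s + 8 = 0, i.e. 2*(s - 4)*(s - 1) = 0, at s = 1, 4.
On [1, 4] the curve lies below the axis; ∫[1,4] (2*s^2 - 10*s + 8) ds = -9, giving area 9.

9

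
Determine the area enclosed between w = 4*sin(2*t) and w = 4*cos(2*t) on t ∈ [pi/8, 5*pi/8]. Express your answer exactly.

On [pi/8, 5*pi/8], (4*sin(2*t)) - (4*cos(2*t)) = 4*sin(2*t) - 4*cos(2*t) is ≥ 0 throughout, so the area is a single integral of |4*sin(2*t) - 4*cos(2*t)|.
∫[pi/8,5*pi/8] (4*sin(2*t) - 4*cos(2*t)) dt = 4*sqrt(2).

4*sqrt(2)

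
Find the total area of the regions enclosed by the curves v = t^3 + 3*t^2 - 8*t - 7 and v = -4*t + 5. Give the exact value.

Set the curves equal: t^3 + 3*t^2 - 8*t - 7 = -4*t + 5, so t^3 + 3*t^2 - 4*t - 12 = 0, which factors as (t - 2)*(t + 2)*(t + 3) = 0. The curves meet at t = -3, -2, 2.
On [-3, -2], v = t^3 + 3*t^2 - 8*t - 7 is on top; that piece has area ∫[-3,-2] (t^3 + 3*t^2 - 4*t - 12) dt = 3/4.
On [-2, 2], v = -4*t + 5 is on top; that piece has area ∫[-2,2] (-(t^3 + 3*t^2 - 4*t - 12)) dt = 32.
Total enclosed area = 3/4 + 32 = 131/4.

131/4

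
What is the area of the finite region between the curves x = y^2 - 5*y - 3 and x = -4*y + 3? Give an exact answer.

125/6

Both boundary curves give x as a function of y, so integrate with respect to y. Setting them equal: y^2 - y - 6 = 0, i.e. (y - 3)*(y + 2) = 0, so they meet at y = -2, 3.
For y in [-2, 3], x = y^2 - 5*y - 3 is on the left; area = ∫[-2,3] (-(y^2 - y - 6)) dy = 125/6.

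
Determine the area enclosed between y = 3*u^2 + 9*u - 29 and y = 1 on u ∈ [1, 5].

The difference (3*u^2 + 9*u - 29) - (1) = 3*u^2 + 9*u - 30 changes sign at u = 2 inside [1, 5], so split the integral there.
∫[1,2] (3*u^2 + 9*u - 30) du = -19/2; the area of that piece is 19/2.
∫[2,5] (3*u^2 + 9*u - 30) du = 243/2.
Total area = 19/2 + 243/2 = 131.

131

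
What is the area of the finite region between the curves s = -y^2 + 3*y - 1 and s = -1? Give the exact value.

9/2

Both boundary curves give s as a function of y, so integrate with respect to y. Setting them equal: -y^2 + 3*y = 0, i.e. -y*(y - 3) = 0, so they meet at y = 0, 3.
For y in [0, 3], s = -y^2 + 3*y - 1 is on the right; area = ∫[0,3] (-y^2 + 3*y) dy = 9/2.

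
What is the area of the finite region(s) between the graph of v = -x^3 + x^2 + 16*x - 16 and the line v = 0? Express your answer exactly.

The curve meets the x-axis where -x^3 + x^2 + 16*x - 16 = 0, i.e. -(x - 4)*(x - 1)*(x + 4) = 0, at x = -4, 1, 4.
On [-4, 1] the curve lies below the axis; ∫[-4,1] (-x^3 + x^2 + 16*x - 16) dx = -1375/12, giving area 1375/12.
On [1, 4] the curve lies above the axis; ∫[1,4] (-x^3 + x^2 + 16*x - 16) dx = 117/4, giving area 117/4.
Total area = 1375/12 + 117/4 = 863/6.

863/6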